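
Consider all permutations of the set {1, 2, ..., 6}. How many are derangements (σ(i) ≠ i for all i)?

The number of derangements of 6 is !6 = Σ_{k=0}^{6} (-1)^k·6!/k!
= 6! - 6!/1! + 6!/2! - 6!/3! + 6!/4! - 6!/5! + 6!/6!
= 720 - 720 + 360 - 120 + 30 - 6 + 1
= 265

265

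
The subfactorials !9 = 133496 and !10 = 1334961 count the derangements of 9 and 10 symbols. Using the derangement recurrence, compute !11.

14684570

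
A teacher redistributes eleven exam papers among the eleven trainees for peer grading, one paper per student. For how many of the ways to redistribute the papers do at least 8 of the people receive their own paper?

386

# with exactly i fixed is C(11,i)·!(11-i); sum over i=8..11:
  i=8: C(11,8)·!3 = 165·2 = 330
  i=9: C(11,9)·!2 = 55·1 = 55
  i=10: C(11,10)·!1 = 11·0 = 0
  i=11: C(11,11)·!0 = 1·1 = 1
Total = 386.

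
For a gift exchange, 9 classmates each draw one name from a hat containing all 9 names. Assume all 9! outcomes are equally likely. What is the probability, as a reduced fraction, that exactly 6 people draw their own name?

Favorable outcomes: C(9,6)·!3 = 84·2 = 168.
Total outcomes: 9! = 362880.
Probability = 168/362880 = 1/2160.

1/2160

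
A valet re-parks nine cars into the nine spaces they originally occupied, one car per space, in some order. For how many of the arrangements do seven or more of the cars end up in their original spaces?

37

# with exactly i fixed is C(9,i)·!(9-i); sum over i=7..9:
  i=7: C(9,7)·!2 = 36·1 = 36
  i=8: C(9,8)·!1 = 9·0 = 0
  i=9: C(9,9)·!0 = 1·1 = 1
Total = 37.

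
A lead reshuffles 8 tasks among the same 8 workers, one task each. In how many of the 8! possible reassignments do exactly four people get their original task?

630

Choose which 4 of the 8 are fixed: C(8,4) = 70.
The other 4 form a derangement: !4 = 9.
Total: 70 × 9 = 630.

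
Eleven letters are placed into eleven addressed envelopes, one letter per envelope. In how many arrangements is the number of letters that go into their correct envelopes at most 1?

Sum C(11,i)·!(11-i) for i = 0..1:
  i=0: C(11,0)·!11 = 1·14684570 = 14684570
  i=1: C(11,1)·!10 = 11·1334961 = 14684571
Total = 29369141.

29369141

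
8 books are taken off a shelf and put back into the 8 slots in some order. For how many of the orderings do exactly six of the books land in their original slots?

28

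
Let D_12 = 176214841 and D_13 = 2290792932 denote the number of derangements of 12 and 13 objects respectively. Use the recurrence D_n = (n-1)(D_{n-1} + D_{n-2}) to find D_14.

32071101049

D_14 = (14-1)·(D_13 + D_12) = 13·(2290792932 + 176214841) = 13·2467007773 = 32071101049.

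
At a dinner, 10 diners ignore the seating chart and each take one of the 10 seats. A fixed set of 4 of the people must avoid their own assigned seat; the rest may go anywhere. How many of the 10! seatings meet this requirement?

2399760

Let A_j be the event that the j-th constrained one is fixed. By inclusion-exclusion over the 4 events:
Σ_{j=0}^{4} (-1)^j C(4,j)(10-j)!
= C(4,0)·10! - C(4,1)·9! + C(4,2)·8! - C(4,3)·7! + C(4,4)·6!
= 3628800 - 1451520 + 241920 - 20160 + 720
= 2399760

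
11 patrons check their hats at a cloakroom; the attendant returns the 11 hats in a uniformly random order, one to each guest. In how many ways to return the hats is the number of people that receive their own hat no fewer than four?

757934

Sum C(11,i)·!(11-i) for i = 4..11:
  i=4: C(11,4)·!7 = 330·1854 = 611820
  i=5: C(11,5)·!6 = 462·265 = 122430
  i=6: C(11,6)·!5 = 462·44 = 20328
  i=7: C(11,7)·!4 = 330·9 = 2970
  i=8: C(11,8)·!3 = 165·2 = 330
  i=9: C(11,9)·!2 = 55·1 = 55
  i=10: C(11,10)·!1 = 11·0 = 0
  i=11: C(11,11)·!0 = 1·1 = 1
Total = 757934.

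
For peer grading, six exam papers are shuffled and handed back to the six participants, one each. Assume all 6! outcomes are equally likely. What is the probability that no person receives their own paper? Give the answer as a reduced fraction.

Favorable outcomes: !6 = 265.
Total outcomes: 6! = 720.
Probability = 265/720 = 53/144.

53/144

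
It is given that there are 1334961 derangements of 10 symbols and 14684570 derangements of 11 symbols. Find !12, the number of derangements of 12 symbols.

176214841

!12 = (12-1)·(!11 + !10) = 11·(14684570 + 1334961) = 11·16019531 = 176214841.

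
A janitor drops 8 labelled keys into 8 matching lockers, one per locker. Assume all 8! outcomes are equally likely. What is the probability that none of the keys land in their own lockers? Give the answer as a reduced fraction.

2119/5760

Favorable outcomes: !8 = 14833.
Total outcomes: 8! = 40320.
Probability = 14833/40320 = 2119/5760.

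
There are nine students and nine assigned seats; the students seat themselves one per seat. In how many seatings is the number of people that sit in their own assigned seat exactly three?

22260

Choose which 3 of the 9 are fixed: C(9,3) = 84.
The other 6 form a derangement: !6 = 265.
Total: 84 × 265 = 22260.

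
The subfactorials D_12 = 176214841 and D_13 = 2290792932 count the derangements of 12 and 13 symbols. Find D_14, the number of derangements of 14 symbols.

32071101049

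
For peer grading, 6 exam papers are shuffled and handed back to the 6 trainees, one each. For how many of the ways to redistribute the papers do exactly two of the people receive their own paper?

Pick the 2 fixed positions: C(6,2) = 15 ways.
The other 4 form a derangement: !4 = 9.
Total: 15 × 9 = 135.

135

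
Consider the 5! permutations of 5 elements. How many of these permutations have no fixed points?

!5 = 5! · Σ_{k=0}^{5} (-1)^k/k!
= 5! - 5!/1! + 5!/2! - 5!/3! + 5!/4! - 5!/5!
= 120 - 120 + 60 - 20 + 5 - 1
= 44

44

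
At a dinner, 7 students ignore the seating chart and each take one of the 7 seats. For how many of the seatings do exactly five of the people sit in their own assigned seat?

21

Choose which 5 of the 7 are fixed: C(7,5) = 21.
The other 2 form a derangement: !2 = 1.
Total: 21 × 1 = 21.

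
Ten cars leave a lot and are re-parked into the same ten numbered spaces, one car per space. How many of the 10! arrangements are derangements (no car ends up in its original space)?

!10 is the nearest integer to 10!/e.
10! = 3628800, and 3628800/e ≈ 1334960.92, so !10 = 1334961.

1334961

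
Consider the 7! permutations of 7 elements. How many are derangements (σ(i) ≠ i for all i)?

1854

!7 is the nearest integer to 7!/e.
7! = 5040, and 5040/e ≈ 1854.11, so !7 = 1854.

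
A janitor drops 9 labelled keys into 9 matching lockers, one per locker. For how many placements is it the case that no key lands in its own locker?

Use !n = n·!(n-1) + (-1)^n.
!9 = 9·14833 - 1 = 133496

133496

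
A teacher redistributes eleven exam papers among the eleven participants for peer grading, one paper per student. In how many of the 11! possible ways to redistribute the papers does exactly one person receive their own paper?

14684571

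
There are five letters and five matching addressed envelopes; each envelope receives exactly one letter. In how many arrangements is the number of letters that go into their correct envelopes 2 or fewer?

109

# with exactly i fixed is C(5,i)·!(5-i); sum over i=0..2:
  i=0: C(5,0)·!5 = 1·44 = 44
  i=1: C(5,1)·!4 = 5·9 = 45
  i=2: C(5,2)·!3 = 10·2 = 20
Total = 109.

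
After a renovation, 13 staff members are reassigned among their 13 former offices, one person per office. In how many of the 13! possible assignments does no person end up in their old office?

2290792932

The number of derangements of 13 is !13 = Σ_{k=0}^{13} (-1)^k·13!/k!
= 13! - 13!/1! + 13!/2! - 13!/3! + 13!/4! - 13!/5! + 13!/6! - 13!/7! + 13!/8! - 13!/9! + 13!/10! - 13!/11! + 13!/12! - 13!/13!
= 6227020800 - 6227020800 + 3113510400 - 1037836800 + 259459200 - 51891840 + 8648640 - 1235520 + 154440 - 17160 + 1716 - 156 + 13 - 1
= 2290792932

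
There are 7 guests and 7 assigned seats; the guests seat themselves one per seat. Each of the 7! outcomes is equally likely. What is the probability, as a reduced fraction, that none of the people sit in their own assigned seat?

Favorable outcomes: !7 = 1854.
Total outcomes: 7! = 5040.
Probability = 1854/5040 = 103/280.

103/280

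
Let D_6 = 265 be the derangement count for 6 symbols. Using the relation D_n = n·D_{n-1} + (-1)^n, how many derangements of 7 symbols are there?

1854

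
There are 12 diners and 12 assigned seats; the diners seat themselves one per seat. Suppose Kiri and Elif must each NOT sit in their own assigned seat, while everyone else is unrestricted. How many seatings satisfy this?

Inclusion-exclusion on the 2 forbidden self-matches:
Σ_{j=0}^{2} (-1)^j C(2,j)(12-j)!
= C(2,0)·12! - C(2,1)·11! + C(2,2)·10!
= 479001600 - 79833600 + 3628800
= 402796800

402796800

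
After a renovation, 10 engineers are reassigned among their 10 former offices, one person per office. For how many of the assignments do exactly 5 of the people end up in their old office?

11088

Choose which 5 of the 10 are fixed: C(10,5) = 252.
The remaining 5 must be deranged: !5 = 44.
Total: 252 × 44 = 11088.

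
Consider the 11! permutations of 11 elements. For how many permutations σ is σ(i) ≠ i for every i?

14684570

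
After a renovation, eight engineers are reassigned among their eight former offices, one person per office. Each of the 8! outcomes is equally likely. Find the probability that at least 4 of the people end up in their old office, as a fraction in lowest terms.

257/13440

Favorable outcomes: Σ_{i≥4} C(8,i)·!(8-i) = 70·9 + 56·2 + 28·1 + 8·0 + 1·1 = 771.
Total outcomes: 8! = 40320.
Probability = 771/40320 = 257/13440.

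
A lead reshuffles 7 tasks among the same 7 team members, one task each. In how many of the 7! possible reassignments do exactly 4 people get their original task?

70

Choose which 4 of the 7 are fixed: C(7,4) = 35.
The remaining 3 must be deranged: !3 = 2.
Total: 35 × 2 = 70.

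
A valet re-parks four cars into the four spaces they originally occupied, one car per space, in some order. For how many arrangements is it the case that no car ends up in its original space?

!4 is the nearest integer to 4!/e.
4! = 24, and 24/e ≈ 8.83, so !4 = 9.

9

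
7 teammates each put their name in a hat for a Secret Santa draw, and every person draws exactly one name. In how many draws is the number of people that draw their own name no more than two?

# with exactly i fixed is C(7,i)·!(7-i); sum over i=0..2:
  i=0: C(7,0)·!7 = 1·1854 = 1854
  i=1: C(7,1)·!6 = 7·265 = 1855
  i=2: C(7,2)·!5 = 21·44 = 924
Total = 4633.

4633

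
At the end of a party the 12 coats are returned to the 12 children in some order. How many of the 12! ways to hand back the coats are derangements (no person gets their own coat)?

176214841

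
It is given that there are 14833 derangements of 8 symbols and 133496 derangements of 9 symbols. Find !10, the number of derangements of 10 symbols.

!10 = (10-1)·(!9 + !8) = 9·(133496 + 14833) = 9·148329 = 1334961.

1334961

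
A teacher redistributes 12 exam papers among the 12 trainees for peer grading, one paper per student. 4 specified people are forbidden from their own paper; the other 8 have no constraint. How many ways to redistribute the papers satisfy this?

Inclusion-exclusion on the 4 forbidden self-matches:
Σ_{j=0}^{4} (-1)^j C(4,j)(12-j)!
= C(4,0)·12! - C(4,1)·11! + C(4,2)·10! - C(4,3)·9! + C(4,4)·8!
= 479001600 - 159667200 + 21772800 - 1451520 + 40320
= 339696000

339696000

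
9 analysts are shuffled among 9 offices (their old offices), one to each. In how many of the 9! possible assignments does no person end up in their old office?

133496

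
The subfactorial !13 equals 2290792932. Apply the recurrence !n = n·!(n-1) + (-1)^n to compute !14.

32071101049

!14 = 14·2290792932 + 1 = 32071101049.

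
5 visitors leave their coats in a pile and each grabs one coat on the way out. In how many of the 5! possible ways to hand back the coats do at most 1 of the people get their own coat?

Sum C(5,i)·!(5-i) for i = 0..1:
  i=0: C(5,0)·!5 = 1·44 = 44
  i=1: C(5,1)·!4 = 5·9 = 45
Total = 89.

89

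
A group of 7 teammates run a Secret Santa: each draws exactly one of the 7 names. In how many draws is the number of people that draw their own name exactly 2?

924

Choose which 2 of the 7 are fixed: C(7,2) = 21.
The other 5 form a derangement: !5 = 44.
Total: 21 × 44 = 924.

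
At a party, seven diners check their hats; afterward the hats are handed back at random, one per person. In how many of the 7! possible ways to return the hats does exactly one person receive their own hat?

Choose which one of the 7 is fixed: C(7,1) = 7.
The other 6 form a derangement: !6 = 265.
Total: 7 × 265 = 1855.

1855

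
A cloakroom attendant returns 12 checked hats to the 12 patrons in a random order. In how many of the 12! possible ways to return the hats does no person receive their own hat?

Recurrence: !12 = 11·(!11 + !10).
!12 = 11·(14684570 + 1334961) = 11·16019531 = 176214841

176214841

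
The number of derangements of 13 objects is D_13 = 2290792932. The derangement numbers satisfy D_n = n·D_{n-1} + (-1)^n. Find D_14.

D_14 = 14·2290792932 + 1 = 32071101049.

32071101049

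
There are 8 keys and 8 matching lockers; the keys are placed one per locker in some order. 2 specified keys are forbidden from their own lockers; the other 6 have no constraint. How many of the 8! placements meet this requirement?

Let A_j be the event that the j-th constrained one is fixed. By inclusion-exclusion over the 2 events:
Σ_{j=0}^{2} (-1)^j C(2,j)(8-j)!
= C(2,0)·8! - C(2,1)·7! + C(2,2)·6!
= 40320 - 10080 + 720
= 30960

30960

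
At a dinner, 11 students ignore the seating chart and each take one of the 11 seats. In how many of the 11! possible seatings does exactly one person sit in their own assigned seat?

Pick the single fixed position: C(11,1) = 11 ways.
The remaining 10 must be deranged: !10 = 1334961.
Total: 11 × 1334961 = 14684571.

14684571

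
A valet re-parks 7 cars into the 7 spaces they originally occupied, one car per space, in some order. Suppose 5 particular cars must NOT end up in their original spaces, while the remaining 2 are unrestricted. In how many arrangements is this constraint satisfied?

2428

Let A_j be the event that the j-th constrained one is fixed. By inclusion-exclusion over the 5 events:
Σ_{j=0}^{5} (-1)^j C(5,j)(7-j)!
= C(5,0)·7! - C(5,1)·6! + C(5,2)·5! - C(5,3)·4! + C(5,4)·3! - C(5,5)·2!
= 5040 - 3600 + 1200 - 240 + 30 - 2
= 2428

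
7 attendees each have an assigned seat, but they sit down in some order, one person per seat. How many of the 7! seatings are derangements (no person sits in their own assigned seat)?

Recurrence: !7 = 6·(!6 + !5).
!7 = 6·(265 + 44) = 6·309 = 1854

1854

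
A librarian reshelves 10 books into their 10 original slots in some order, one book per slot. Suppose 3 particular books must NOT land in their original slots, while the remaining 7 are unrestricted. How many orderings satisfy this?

2656080

Let A_j be the event that the j-th constrained one is fixed. By inclusion-exclusion over the 3 events:
Σ_{j=0}^{3} (-1)^j C(3,j)(10-j)!
= C(3,0)·10! - C(3,1)·9! + C(3,2)·8! - C(3,3)·7!
= 3628800 - 1088640 + 120960 - 5040
= 2656080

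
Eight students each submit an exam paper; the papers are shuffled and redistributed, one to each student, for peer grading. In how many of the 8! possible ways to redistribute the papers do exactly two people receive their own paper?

7420

Choose which 2 of the 8 are fixed: C(8,2) = 28.
The other 6 form a derangement: !6 = 265.
Total: 28 × 265 = 7420.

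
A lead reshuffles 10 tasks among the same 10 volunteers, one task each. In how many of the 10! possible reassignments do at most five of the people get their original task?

Sum C(10,i)·!(10-i) for i = 0..5:
  i=0: C(10,0)·!10 = 1·1334961 = 1334961
  i=1: C(10,1)·!9 = 10·133496 = 1334960
  i=2: C(10,2)·!8 = 45·14833 = 667485
  i=3: C(10,3)·!7 = 120·1854 = 222480
  i=4: C(10,4)·!6 = 210·265 = 55650
  i=5: C(10,5)·!5 = 252·44 = 11088
Total = 3626624.

3626624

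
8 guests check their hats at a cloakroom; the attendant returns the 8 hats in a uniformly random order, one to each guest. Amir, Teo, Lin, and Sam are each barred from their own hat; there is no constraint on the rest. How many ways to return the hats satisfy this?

24024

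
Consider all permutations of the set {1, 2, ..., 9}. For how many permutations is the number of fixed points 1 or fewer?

# with exactly i fixed is C(9,i)·!(9-i); sum over i=0..1:
  i=0: C(9,0)·!9 = 1·133496 = 133496
  i=1: C(9,1)·!8 = 9·14833 = 133497
Total = 266993.

266993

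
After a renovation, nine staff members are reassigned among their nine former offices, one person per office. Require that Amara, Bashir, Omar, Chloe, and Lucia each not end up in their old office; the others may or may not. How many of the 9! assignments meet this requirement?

205056

Let A_j be the event that the j-th constrained one is fixed. By inclusion-exclusion over the 5 events:
Σ_{j=0}^{5} (-1)^j C(5,j)(9-j)!
= C(5,0)·9! - C(5,1)·8! + C(5,2)·7! - C(5,3)·6! + C(5,4)·5! - C(5,5)·4!
= 362880 - 201600 + 50400 - 7200 + 600 - 24
= 205056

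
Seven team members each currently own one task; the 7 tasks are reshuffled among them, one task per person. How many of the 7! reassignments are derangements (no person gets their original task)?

1854

The subfactorial !7 = [7!/e] (nearest integer).
7! = 5040, and 5040/e ≈ 1854.11, so !7 = 1854.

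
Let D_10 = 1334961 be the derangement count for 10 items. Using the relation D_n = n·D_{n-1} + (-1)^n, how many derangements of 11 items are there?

14684570

D_11 = 11·1334961 - 1 = 14684570.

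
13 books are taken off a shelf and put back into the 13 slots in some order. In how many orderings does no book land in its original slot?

Recurrence: !13 = 12·(!12 + !11).
!13 = 12·(176214841 + 14684570) = 12·190899411 = 2290792932

2290792932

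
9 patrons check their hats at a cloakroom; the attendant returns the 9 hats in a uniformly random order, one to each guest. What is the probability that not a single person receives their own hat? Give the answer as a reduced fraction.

16687/45360

Favorable outcomes: !9 = 133496.
Total outcomes: 9! = 362880.
Probability = 133496/362880 = 16687/45360.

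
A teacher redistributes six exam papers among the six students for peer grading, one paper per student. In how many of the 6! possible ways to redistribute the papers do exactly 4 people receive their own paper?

15

Pick the 4 fixed positions: C(6,4) = 15 ways.
The remaining 2 must be deranged: !2 = 1.
Total: 15 × 1 = 15.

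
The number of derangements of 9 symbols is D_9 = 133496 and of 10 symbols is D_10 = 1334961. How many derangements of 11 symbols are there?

D_11 = (11-1)·(D_10 + D_9) = 10·(1334961 + 133496) = 10·1468457 = 14684570.

14684570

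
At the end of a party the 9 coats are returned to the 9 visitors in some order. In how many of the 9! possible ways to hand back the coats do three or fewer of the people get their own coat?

# with exactly i fixed is C(9,i)·!(9-i); sum over i=0..3:
  i=0: C(9,0)·!9 = 1·133496 = 133496
  i=1: C(9,1)·!8 = 9·14833 = 133497
  i=2: C(9,2)·!7 = 36·1854 = 66744
  i=3: C(9,3)·!6 = 84·265 = 22260
Total = 355997.

355997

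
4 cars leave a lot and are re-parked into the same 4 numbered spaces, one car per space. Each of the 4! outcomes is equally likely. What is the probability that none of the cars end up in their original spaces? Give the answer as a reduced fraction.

3/8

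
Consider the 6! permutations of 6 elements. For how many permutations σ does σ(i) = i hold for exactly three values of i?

Pick the 3 fixed positions: C(6,3) = 20 ways.
The remaining 3 must be deranged: !3 = 2.
Total: 20 × 2 = 40.

40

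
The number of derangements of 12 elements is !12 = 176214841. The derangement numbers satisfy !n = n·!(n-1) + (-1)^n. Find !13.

2290792932

!13 = 13·176214841 - 1 = 2290792932.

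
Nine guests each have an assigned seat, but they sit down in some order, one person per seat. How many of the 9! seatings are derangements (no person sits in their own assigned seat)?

!9 = 9! · Σ_{k=0}^{9} (-1)^k/k!
= 9! - 9!/1! + 9!/2! - 9!/3! + 9!/4! - 9!/5! + 9!/6! - 9!/7! + 9!/8! - 9!/9!
= 362880 - 362880 + 181440 - 60480 + 15120 - 3024 + 504 - 72 + 9 - 1
= 133496

133496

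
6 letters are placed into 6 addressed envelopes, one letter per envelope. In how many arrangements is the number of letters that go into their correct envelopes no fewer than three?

56

Sum C(6,i)·!(6-i) for i = 3..6:
  i=3: C(6,3)·!3 = 20·2 = 40
  i=4: C(6,4)·!2 = 15·1 = 15
  i=5: C(6,5)·!1 = 6·0 = 0
  i=6: C(6,6)·!0 = 1·1 = 1
Total = 56.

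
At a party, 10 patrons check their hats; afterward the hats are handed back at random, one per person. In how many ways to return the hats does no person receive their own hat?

1334961

The number of derangements of 10 is !10 = Σ_{k=0}^{10} (-1)^k·10!/k!
= 10! - 10!/1! + 10!/2! - 10!/3! + 10!/4! - 10!/5! + 10!/6! - 10!/7! + 10!/8! - 10!/9! + 10!/10!
= 3628800 - 3628800 + 1814400 - 604800 + 151200 - 30240 + 5040 - 720 + 90 - 10 + 1
= 1334961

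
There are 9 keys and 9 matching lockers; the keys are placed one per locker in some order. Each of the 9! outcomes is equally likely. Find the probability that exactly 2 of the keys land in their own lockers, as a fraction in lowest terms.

103/560

Favorable outcomes: C(9,2)·!7 = 36·1854 = 66744.
Total outcomes: 9! = 362880.
Probability = 66744/362880 = 103/560.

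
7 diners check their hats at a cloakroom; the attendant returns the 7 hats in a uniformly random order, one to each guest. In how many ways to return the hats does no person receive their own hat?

1854

The number of derangements of 7 is !7 = Σ_{k=0}^{7} (-1)^k·7!/k!
= 7! - 7!/1! + 7!/2! - 7!/3! + 7!/4! - 7!/5! + 7!/6! - 7!/7!
= 5040 - 5040 + 2520 - 840 + 210 - 42 + 7 - 1
= 1854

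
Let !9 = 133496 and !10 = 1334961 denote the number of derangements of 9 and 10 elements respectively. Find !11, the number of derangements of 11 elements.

14684570

!11 = (11-1)·(!10 + !9) = 10·(1334961 + 133496) = 10·1468457 = 14684570.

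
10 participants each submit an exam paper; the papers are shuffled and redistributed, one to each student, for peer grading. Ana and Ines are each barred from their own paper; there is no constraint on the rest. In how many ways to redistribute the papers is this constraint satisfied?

2943360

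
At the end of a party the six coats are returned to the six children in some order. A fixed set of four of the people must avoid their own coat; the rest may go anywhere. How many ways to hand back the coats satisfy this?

Inclusion-exclusion on the 4 forbidden self-matches:
Σ_{j=0}^{4} (-1)^j C(4,j)(6-j)!
= C(4,0)·6! - C(4,1)·5! + C(4,2)·4! - C(4,3)·3! + C(4,4)·2!
= 720 - 480 + 144 - 24 + 2
= 362

362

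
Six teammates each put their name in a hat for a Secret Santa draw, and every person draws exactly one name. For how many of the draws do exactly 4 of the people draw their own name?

15

Choose which 4 of the 6 are fixed: C(6,4) = 15.
The other 2 form a derangement: !2 = 1.
Total: 15 × 1 = 15.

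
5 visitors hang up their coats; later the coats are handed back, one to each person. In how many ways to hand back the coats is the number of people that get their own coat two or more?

# with exactly i fixed is C(5,i)·!(5-i); sum over i=2..5:
  i=2: C(5,2)·!3 = 10·2 = 20
  i=3: C(5,3)·!2 = 10·1 = 10
  i=4: C(5,4)·!1 = 5·0 = 0
  i=5: C(5,5)·!0 = 1·1 = 1
Total = 31.

31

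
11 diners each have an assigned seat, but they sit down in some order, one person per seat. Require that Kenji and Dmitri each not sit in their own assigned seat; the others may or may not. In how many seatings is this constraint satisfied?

33022080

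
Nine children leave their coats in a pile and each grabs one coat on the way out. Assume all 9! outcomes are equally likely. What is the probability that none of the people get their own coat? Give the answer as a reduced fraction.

16687/45360

Favorable outcomes: !9 = 133496.
Total outcomes: 9! = 362880.
Probability = 133496/362880 = 16687/45360.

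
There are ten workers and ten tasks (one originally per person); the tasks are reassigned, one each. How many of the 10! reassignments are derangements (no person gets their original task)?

Use !n = n·!(n-1) + (-1)^n.
!10 = 10·133496 + 1 = 1334961

1334961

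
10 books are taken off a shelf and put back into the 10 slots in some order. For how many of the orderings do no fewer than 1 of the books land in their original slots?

Sum C(10,i)·!(10-i) for i = 1..10:
  i=1: C(10,1)·!9 = 10·133496 = 1334960
  i=2: C(10,2)·!8 = 45·14833 = 667485
  i=3: C(10,3)·!7 = 120·1854 = 222480
  i=4: C(10,4)·!6 = 210·265 = 55650
  i=5: C(10,5)·!5 = 252·44 = 11088
  i=6: C(10,6)·!4 = 210·9 = 1890
  i=7: C(10,7)·!3 = 120·2 = 240
  i=8: C(10,8)·!2 = 45·1 = 45
  i=9: C(10,9)·!1 = 10·0 = 0
  i=10: C(10,10)·!0 = 1·1 = 1
Total = 2293839.

2293839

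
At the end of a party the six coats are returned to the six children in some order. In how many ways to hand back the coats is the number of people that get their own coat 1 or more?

455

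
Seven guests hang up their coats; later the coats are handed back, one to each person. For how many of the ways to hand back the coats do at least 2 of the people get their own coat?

1331

# with exactly i fixed is C(7,i)·!(7-i); sum over i=2..7:
  i=2: C(7,2)·!5 = 21·44 = 924
  i=3: C(7,3)·!4 = 35·9 = 315
  i=4: C(7,4)·!3 = 35·2 = 70
  i=5: C(7,5)·!2 = 21·1 = 21
  i=6: C(7,6)·!1 = 7·0 = 0
  i=7: C(7,7)·!0 = 1·1 = 1
Total = 1331.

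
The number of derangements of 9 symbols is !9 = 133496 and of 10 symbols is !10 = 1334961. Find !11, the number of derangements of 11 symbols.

!11 = (11-1)·(!10 + !9) = 10·(1334961 + 133496) = 10·1468457 = 14684570.

14684570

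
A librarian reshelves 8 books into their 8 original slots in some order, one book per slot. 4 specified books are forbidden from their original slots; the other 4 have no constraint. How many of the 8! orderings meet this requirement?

Inclusion-exclusion on the 4 forbidden self-matches:
Σ_{j=0}^{4} (-1)^j C(4,j)(8-j)!
= C(4,0)·8! - C(4,1)·7! + C(4,2)·6! - C(4,3)·5! + C(4,4)·4!
= 40320 - 20160 + 4320 - 480 + 24
= 24024

24024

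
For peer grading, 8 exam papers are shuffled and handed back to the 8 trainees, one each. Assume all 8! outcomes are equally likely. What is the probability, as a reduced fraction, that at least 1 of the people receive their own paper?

3641/5760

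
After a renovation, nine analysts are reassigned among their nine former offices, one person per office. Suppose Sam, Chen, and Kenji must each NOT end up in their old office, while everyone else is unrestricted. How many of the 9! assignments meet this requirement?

Inclusion-exclusion on the 3 forbidden self-matches:
Σ_{j=0}^{3} (-1)^j C(3,j)(9-j)!
= C(3,0)·9! - C(3,1)·8! + C(3,2)·7! - C(3,3)·6!
= 362880 - 120960 + 15120 - 720
= 256320

256320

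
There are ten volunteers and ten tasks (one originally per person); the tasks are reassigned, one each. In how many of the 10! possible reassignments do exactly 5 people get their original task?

11088

Pick the 5 fixed positions: C(10,5) = 252 ways.
The other 5 form a derangement: !5 = 44.
Total: 252 × 44 = 11088.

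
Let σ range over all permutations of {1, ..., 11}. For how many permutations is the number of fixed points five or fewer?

39893116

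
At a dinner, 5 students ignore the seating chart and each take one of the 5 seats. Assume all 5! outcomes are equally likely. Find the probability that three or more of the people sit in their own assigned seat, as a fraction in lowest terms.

Favorable outcomes: Σ_{i≥3} C(5,i)·!(5-i) = 10·1 + 5·0 + 1·1 = 11.
Total outcomes: 5! = 120.
Probability = 11/120 = 11/120.

11/120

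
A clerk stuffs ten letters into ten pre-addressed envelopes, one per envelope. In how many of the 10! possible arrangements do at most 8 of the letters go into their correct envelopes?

3628799

# with exactly i fixed is C(10,i)·!(10-i); sum over i=0..8:
  i=0: C(10,0)·!10 = 1·1334961 = 1334961
  i=1: C(10,1)·!9 = 10·133496 = 1334960
  i=2: C(10,2)·!8 = 45·14833 = 667485
  i=3: C(10,3)·!7 = 120·1854 = 222480
  i=4: C(10,4)·!6 = 210·265 = 55650
  i=5: C(10,5)·!5 = 252·44 = 11088
  i=6: C(10,6)·!4 = 210·9 = 1890
  i=7: C(10,7)·!3 = 120·2 = 240
  i=8: C(10,8)·!2 = 45·1 = 45
Total = 3628799.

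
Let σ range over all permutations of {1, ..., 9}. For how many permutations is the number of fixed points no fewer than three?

# with exactly i fixed is C(9,i)·!(9-i); sum over i=3..9:
  i=3: C(9,3)·!6 = 84·265 = 22260
  i=4: C(9,4)·!5 = 126·44 = 5544
  i=5: C(9,5)·!4 = 126·9 = 1134
  i=6: C(9,6)·!3 = 84·2 = 168
  i=7: C(9,7)·!2 = 36·1 = 36
  i=8: C(9,8)·!1 = 9·0 = 0
  i=9: C(9,9)·!0 = 1·1 = 1
Total = 29143.

29143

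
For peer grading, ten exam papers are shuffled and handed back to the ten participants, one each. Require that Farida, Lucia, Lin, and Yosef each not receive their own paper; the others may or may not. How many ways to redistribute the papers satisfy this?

Let A_j be the event that the j-th constrained one is fixed. By inclusion-exclusion over the 4 events:
Σ_{j=0}^{4} (-1)^j C(4,j)(10-j)!
= C(4,0)·10! - C(4,1)·9! + C(4,2)·8! - C(4,3)·7! + C(4,4)·6!
= 3628800 - 1451520 + 241920 - 20160 + 720
= 2399760

2399760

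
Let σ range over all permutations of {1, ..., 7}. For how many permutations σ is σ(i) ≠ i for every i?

1854

Recurrence: !7 = 6·(!6 + !5).
!7 = 6·(265 + 44) = 6·309 = 1854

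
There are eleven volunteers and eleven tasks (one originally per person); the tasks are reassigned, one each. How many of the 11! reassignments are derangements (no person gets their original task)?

14684570

Use !n = n·!(n-1) + (-1)^n.
!11 = 11·1334961 - 1 = 14684570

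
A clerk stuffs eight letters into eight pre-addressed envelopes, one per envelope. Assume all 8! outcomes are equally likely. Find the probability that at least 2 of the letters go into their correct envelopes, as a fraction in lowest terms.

Favorable outcomes: Σ_{i≥2} C(8,i)·!(8-i) = 28·265 + 56·44 + 70·9 + 56·2 + 28·1 + 8·0 + 1·1 = 10655.
Total outcomes: 8! = 40320.
Probability = 10655/40320 = 2131/8064.

2131/8064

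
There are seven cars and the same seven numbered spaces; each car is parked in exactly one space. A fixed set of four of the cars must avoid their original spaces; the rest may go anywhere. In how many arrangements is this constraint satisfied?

Let A_j be the event that the j-th constrained one is fixed. By inclusion-exclusion over the 4 events:
Σ_{j=0}^{4} (-1)^j C(4,j)(7-j)!
= C(4,0)·7! - C(4,1)·6! + C(4,2)·5! - C(4,3)·4! + C(4,4)·3!
= 5040 - 2880 + 720 - 96 + 6
= 2790

2790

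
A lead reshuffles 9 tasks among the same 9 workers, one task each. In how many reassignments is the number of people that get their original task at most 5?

362675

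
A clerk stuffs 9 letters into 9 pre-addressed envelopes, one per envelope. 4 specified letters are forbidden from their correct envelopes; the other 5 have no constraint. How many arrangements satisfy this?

Let A_j be the event that the j-th constrained one is fixed. By inclusion-exclusion over the 4 events:
Σ_{j=0}^{4} (-1)^j C(4,j)(9-j)!
= C(4,0)·9! - C(4,1)·8! + C(4,2)·7! - C(4,3)·6! + C(4,4)·5!
= 362880 - 161280 + 30240 - 2880 + 120
= 229080

229080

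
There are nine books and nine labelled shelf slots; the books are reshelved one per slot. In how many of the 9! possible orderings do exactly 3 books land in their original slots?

22260

Choose which 3 of the 9 are fixed: C(9,3) = 84.
The other 6 form a derangement: !6 = 265.
Total: 84 × 265 = 22260.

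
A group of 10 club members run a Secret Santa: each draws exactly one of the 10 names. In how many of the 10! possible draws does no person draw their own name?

Recurrence: !10 = 10·!9 + (-1)^10.
!10 = 10·133496 + 1 = 1334961

1334961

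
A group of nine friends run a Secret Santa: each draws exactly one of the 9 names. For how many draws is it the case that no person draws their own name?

133496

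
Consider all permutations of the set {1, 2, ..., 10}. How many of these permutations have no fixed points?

1334961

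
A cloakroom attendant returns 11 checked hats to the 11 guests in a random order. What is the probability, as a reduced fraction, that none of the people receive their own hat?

Favorable outcomes: !11 = 14684570.
Total outcomes: 11! = 39916800.
Probability = 14684570/39916800 = 1468457/3991680.

1468457/3991680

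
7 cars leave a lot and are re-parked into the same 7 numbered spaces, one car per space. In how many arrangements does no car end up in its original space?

1854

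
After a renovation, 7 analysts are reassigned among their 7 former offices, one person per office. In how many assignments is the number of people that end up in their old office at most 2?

# with exactly i fixed is C(7,i)·!(7-i); sum over i=0..2:
  i=0: C(7,0)·!7 = 1·1854 = 1854
  i=1: C(7,1)·!6 = 7·265 = 1855
  i=2: C(7,2)·!5 = 21·44 = 924
Total = 4633.

4633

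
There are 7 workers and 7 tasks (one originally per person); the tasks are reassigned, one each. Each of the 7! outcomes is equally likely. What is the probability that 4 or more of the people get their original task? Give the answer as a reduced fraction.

23/1260

Favorable outcomes: Σ_{i≥4} C(7,i)·!(7-i) = 35·2 + 21·1 + 7·0 + 1·1 = 92.
Total outcomes: 7! = 5040.
Probability = 92/5040 = 23/1260.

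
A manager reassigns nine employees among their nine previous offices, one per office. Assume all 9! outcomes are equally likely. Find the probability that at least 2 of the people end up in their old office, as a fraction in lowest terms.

Favorable outcomes: Σ_{i≥2} C(9,i)·!(9-i) = 36·1854 + 84·265 + 126·44 + 126·9 + 84·2 + 36·1 + 9·0 + 1·1 = 95887.
Total outcomes: 9! = 362880.
Probability = 95887/362880 = 95887/362880.

95887/362880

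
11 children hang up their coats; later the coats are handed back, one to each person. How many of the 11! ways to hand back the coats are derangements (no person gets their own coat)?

14684570

Recurrence: !11 = 10·(!10 + !9).
!11 = 10·(1334961 + 133496) = 10·1468457 = 14684570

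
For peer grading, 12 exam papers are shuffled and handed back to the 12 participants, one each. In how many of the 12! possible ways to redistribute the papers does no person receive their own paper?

176214841

The subfactorial !12 = [12!/e] (nearest integer).
12! = 479001600, and 479001600/e ≈ 176214840.93, so !12 = 176214841.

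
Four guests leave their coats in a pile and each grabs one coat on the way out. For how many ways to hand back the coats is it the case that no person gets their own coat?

9

The subfactorial !4 = [4!/e] (nearest integer).
4! = 24, and 24/e ≈ 8.83, so !4 = 9.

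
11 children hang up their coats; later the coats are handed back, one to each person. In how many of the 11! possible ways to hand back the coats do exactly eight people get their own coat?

330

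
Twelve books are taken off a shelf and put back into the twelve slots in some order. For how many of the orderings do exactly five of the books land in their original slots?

1468368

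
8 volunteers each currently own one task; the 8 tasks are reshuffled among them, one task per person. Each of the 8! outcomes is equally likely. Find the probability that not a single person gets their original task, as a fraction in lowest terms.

Favorable outcomes: !8 = 14833.
Total outcomes: 8! = 40320.
Probability = 14833/40320 = 2119/5760.

2119/5760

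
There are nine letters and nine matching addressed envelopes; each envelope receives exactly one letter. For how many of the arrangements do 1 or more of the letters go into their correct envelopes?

229384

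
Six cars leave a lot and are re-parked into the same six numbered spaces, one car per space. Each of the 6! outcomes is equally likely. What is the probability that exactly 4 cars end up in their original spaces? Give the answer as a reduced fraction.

1/48

Favorable outcomes: C(6,4)·!2 = 15·1 = 15.
Total outcomes: 6! = 720.
Probability = 15/720 = 1/48.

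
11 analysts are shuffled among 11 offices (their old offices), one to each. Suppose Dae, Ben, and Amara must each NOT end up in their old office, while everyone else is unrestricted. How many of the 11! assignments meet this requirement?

30078720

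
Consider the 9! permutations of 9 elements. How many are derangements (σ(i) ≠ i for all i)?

133496

!9 = 9! · Σ_{k=0}^{9} (-1)^k/k!
= 9! - 9!/1! + 9!/2! - 9!/3! + 9!/4! - 9!/5! + 9!/6! - 9!/7! + 9!/8! - 9!/9!
= 362880 - 362880 + 181440 - 60480 + 15120 - 3024 + 504 - 72 + 9 - 1
= 133496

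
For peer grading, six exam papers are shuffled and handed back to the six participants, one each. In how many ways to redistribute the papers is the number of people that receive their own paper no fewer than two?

Sum C(6,i)·!(6-i) for i = 2..6:
  i=2: C(6,2)·!4 = 15·9 = 135
  i=3: C(6,3)·!3 = 20·2 = 40
  i=4: C(6,4)·!2 = 15·1 = 15
  i=5: C(6,5)·!1 = 6·0 = 0
  i=6: C(6,6)·!0 = 1·1 = 1
Total = 191.

191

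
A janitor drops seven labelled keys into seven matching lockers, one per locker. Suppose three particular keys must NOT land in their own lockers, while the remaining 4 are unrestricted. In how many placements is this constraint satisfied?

3216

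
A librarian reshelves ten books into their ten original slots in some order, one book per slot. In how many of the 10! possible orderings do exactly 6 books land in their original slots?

1890

Pick the 6 fixed positions: C(10,6) = 210 ways.
The remaining 4 must be deranged: !4 = 9.
Total: 210 × 9 = 1890.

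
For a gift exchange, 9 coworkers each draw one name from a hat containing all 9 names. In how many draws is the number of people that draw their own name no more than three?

# with exactly i fixed is C(9,i)·!(9-i); sum over i=0..3:
  i=0: C(9,0)·!9 = 1·133496 = 133496
  i=1: C(9,1)·!8 = 9·14833 = 133497
  i=2: C(9,2)·!7 = 36·1854 = 66744
  i=3: C(9,3)·!6 = 84·265 = 22260
Total = 355997.

355997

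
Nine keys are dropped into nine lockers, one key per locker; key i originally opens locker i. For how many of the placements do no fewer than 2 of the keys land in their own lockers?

# with exactly i fixed is C(9,i)·!(9-i); sum over i=2..9:
  i=2: C(9,2)·!7 = 36·1854 = 66744
  i=3: C(9,3)·!6 = 84·265 = 22260
  i=4: C(9,4)·!5 = 126·44 = 5544
  i=5: C(9,5)·!4 = 126·9 = 1134
  i=6: C(9,6)·!3 = 84·2 = 168
  i=7: C(9,7)·!2 = 36·1 = 36
  i=8: C(9,8)·!1 = 9·0 = 0
  i=9: C(9,9)·!0 = 1·1 = 1
Total = 95887.

95887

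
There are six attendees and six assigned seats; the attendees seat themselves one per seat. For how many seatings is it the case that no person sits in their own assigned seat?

265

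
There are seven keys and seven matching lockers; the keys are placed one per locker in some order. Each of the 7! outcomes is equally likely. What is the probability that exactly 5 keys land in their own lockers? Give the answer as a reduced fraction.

1/240

Favorable outcomes: C(7,5)·!2 = 21·1 = 21.
Total outcomes: 7! = 5040.
Probability = 21/5040 = 1/240.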